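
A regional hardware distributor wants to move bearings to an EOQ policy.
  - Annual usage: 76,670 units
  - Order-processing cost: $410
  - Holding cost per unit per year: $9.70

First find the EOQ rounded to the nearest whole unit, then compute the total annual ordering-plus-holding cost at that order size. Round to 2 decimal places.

Q* = √(2·D·S / H) = √(2·76,670·410 / 9.7) = √6,481,381.4 ≈ 2,545.86 → Q = 2,546 units
Ordering: D/Q × S = 76,670/2,546 × $410 = $12,346.70
Holding:  Q/2 × H = 2,546/2 × $9.7 = $12,348.10
Total = $12,346.70 + $12,348.10 = $24,694.80

$24,694.80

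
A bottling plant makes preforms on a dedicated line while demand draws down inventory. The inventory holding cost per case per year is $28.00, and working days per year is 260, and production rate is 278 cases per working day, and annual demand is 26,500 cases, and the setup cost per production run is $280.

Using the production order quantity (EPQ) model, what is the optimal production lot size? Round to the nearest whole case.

d = 26,500/260 = 101.9231 cases/day;  effective holding cost H(1 − d/p) = 28·(1 − 101.9231/278) = 17.73437
Q* = √(2DS / H_eff) = √(2·26,500·280 / 17.73437) ≈ 914.76

915 cases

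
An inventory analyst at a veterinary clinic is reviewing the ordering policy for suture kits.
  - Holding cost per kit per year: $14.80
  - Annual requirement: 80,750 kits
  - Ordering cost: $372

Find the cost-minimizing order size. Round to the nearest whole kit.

2,015 kits

Optimal lot size Q* = (2 × 80,750 × $372 / $14.8)^½ ≈ 2,014.78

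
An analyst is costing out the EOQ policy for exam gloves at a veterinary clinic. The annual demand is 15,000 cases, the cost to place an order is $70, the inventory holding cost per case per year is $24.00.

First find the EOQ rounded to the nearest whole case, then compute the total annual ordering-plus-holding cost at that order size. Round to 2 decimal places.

$7,099.30

EOQ = √(2DS/H) = √(2 × 15,000 × 70 / 24)
    = √(87,500.00) ≈ 295.80 → Q = 296 cases
Orders/yr = 15,000/296 = 50.676; ordering cost = 50.676 × $70 = $3,547.30
Average inventory = 296/2 = 148; holding cost = 148 × $24 = $3,552.00
Total = $3,547.30 + $3,552.00 = $7,099.30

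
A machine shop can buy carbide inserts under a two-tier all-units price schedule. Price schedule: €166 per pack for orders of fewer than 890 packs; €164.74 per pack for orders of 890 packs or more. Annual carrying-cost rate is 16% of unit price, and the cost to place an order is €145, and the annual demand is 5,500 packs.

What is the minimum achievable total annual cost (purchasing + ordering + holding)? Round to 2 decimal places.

H₁ = 16%×€166 = €26.5600;  H₂ = 16%×€164.74 = €26.3584
EOQ₁ = √(2×5,500×145/26.5600) = 245.06  (< 890, feasible at tier 1)
EOQ₂ = √(2×5,500×145/26.3584) = 245.99  (< 890 → use Q = 890 at tier-2 price)
TC(tier 1 (EOQ₁), Q≈245.1) = €919,508.70
TC(tier 2, Q≈890.0) = €918,695.56
Minimum at tier 2: €918,695.56

€918,695.56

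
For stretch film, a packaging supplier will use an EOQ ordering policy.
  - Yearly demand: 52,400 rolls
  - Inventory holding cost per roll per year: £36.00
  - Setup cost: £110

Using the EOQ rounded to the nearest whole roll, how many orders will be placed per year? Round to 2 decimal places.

92.58 orders per year

Optimal lot size Q* = (2 × 52,400 × £110 / £36)^½ ≈ 565.88 → Q = 566
N = D/Q = 52,400/566 ≈ 92.580 orders/yr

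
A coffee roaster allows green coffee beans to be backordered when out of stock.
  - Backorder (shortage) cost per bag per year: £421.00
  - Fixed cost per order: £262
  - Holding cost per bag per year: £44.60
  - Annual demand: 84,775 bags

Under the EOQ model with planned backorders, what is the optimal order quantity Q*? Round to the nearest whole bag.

1,050 bags

Basic EOQ = √(2·84,775·262/44.6) = 998.004
Backorder adjustment √((H+b)/b) = √((44.6+421)/421) = 1.0516
Q* = 998.004 × 1.0516 ≈ 1,049.54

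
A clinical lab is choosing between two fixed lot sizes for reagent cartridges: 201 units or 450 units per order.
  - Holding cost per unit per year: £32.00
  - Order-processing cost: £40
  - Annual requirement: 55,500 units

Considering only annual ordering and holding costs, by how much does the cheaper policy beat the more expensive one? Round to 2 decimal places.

£2,127.44

For each Q, cost = (D/Q)·S + (Q/2)·H.
TC(201) = (55,500/201)×40 + (201/2)×32 = £14,260.78
TC(450) = (55,500/450)×40 + (450/2)×32 = £12,133.33
Lots of 450 are cheaper by £2,127.44.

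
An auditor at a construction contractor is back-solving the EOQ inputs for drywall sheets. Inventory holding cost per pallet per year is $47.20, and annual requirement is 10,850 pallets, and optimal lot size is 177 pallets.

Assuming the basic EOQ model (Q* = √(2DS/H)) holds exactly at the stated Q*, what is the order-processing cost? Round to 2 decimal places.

From Q* = √(2DS/H) ⇒ Q*² = 2DS/H.
S = Q²H / (2D) = 177² × 47.2 / (2 × 10,850) = 68.1442

$68.14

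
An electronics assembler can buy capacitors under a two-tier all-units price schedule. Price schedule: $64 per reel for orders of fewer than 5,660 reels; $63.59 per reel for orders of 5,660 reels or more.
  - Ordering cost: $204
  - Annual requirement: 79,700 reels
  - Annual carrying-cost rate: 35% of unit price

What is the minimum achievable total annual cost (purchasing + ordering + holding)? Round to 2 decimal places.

$5,127,788.78

H₁ = 35%×$64 = $22.4000;  H₂ = 35%×$63.59 = $22.2565
EOQ₁ = √(2×79,700×204/22.4000) = 1,204.86  (< 5,660, feasible at tier 1)
EOQ₂ = √(2×79,700×204/22.2565) = 1,208.73  (< 5,660 → use Q = 5,660 at tier-2 price)
TC(tier 1 (EOQ₁), Q≈1,204.9) = $5,127,788.78
TC(tier 2, Q≈5,660.0) = $5,133,981.47
Minimum at tier 1 (EOQ₁): $5,127,788.78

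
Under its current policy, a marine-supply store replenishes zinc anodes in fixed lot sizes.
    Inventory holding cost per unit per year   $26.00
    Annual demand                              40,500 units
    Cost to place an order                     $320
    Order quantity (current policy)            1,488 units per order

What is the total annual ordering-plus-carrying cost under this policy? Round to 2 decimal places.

Ordering: D/Q × S = 40,500/1,488 × $320 = $8,709.68
Holding:  Q/2 × H = 1,488/2 × $26 = $19,344.00
Total = $8,709.68 + $19,344.00 = $28,053.68

$28,053.68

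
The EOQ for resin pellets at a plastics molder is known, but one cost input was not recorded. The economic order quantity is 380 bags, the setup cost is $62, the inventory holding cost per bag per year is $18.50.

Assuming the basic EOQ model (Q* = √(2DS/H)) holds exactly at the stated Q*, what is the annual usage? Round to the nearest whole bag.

Since Q* = (2DS/H)^½, squaring gives Q*²·H = 2DS.
D = Q²H / (2S) = 380² × 18.5 / (2 × 62) = 21,543.55

21,544 bags per year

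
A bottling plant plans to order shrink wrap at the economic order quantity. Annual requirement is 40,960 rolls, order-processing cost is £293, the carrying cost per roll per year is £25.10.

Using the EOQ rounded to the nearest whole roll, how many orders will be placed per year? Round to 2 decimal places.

2DS/H = 2·40,960·293/25.1 = 956,277.29
EOQ = √956,277.29 ≈ 977.89 → Q = 978
N = D/Q = 40,960/978 ≈ 41.881 orders/yr

41.88 orders per year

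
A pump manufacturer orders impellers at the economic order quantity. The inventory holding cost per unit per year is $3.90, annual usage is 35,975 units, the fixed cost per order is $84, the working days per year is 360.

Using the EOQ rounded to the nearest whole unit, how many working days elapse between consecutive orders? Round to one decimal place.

12.5 days

2DS/H = 2·35,975·84/3.9 = 1,549,692.31
EOQ = √1,549,692.31 ≈ 1,244.87 → Q = 1,245 units
Cycle time = (working days × Q)/D = (360 × 1,245) / 35,975 = 12.459 days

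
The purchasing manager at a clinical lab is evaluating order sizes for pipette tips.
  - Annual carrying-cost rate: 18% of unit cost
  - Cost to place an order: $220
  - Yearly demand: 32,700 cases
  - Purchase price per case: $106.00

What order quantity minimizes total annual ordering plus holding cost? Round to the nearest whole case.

Carrying cost H = $106 × 18% = $19.0800/case/yr
2DS/H = 2·32,700·220/19.08 = 754,088.05
EOQ = √754,088.05 ≈ 868.38

868 cases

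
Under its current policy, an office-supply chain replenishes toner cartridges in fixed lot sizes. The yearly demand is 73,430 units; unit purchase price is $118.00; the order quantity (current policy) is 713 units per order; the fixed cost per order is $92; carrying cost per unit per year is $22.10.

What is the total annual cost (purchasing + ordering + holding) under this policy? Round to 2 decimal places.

$8,682,093.49

Orders/yr = 73,430/713 = 102.987; ordering cost = 102.987 × $92 = $9,474.84
Average inventory = 713/2 = 356.5; holding cost = 356.5 × $22.1 = $7,878.65
Purchase cost = D·C = 73,430 × 118 = $8,664,740.00
Total = $9,474.84 + $7,878.65 + $8,664,740.00 = $8,682,093.49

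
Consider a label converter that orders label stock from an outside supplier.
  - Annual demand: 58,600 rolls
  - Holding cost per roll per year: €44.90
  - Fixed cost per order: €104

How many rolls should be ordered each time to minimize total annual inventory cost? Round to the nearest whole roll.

521 rolls

EOQ = √(2DS/H) = √(2 × 58,600 × 104 / 44.9)
    = √(271,465.48) ≈ 521.02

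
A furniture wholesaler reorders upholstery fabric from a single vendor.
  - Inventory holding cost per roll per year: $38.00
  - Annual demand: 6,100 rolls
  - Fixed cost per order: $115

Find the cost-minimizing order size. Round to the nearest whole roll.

2DS/H = 2·6,100·115/38 = 36,921.05
EOQ = √36,921.05 ≈ 192.15

192 rolls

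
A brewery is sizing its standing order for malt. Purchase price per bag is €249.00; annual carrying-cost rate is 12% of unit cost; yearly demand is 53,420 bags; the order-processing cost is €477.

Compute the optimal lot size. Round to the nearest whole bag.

1,306 bags

Holding cost per bag per year: H = 12% × €249 = €29.8800
EOQ = √(2DS/H) = √(2 × 53,420 × 477 / 29.88)
    = √(1,705,578.31) ≈ 1,305.98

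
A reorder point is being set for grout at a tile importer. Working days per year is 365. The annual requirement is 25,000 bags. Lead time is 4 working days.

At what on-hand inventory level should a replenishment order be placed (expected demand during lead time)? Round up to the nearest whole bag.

274 bags

Daily demand d = 25,000 / 365 = 68.493 bags/day
Demand during lead time = 68.493 × 4 = 273.97
Reorder point = 273.97 → round up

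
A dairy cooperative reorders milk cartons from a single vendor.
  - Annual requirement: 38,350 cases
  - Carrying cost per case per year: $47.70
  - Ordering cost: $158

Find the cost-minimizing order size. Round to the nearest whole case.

2DS/H = 2·38,350·158/47.7 = 254,058.70
EOQ = √254,058.70 ≈ 504.04

504 cases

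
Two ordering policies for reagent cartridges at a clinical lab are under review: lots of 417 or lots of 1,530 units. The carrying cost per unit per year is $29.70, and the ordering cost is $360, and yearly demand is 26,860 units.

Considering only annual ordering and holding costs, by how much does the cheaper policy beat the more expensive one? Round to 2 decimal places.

$340.44

TC(Q) = (D/Q)S + (Q/2)H
TC(417) = (26,860/417)×360 + (417/2)×29.7 = $29,380.94
TC(1,530) = (26,860/1,530)×360 + (1,530/2)×29.7 = $29,040.50
|ΔTC| = |$29,380.94 − $29,040.50| = $340.44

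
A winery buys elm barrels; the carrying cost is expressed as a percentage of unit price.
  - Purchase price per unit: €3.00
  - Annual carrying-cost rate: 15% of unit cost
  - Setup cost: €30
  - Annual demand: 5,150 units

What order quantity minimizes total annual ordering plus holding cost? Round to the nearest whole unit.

829 units

Carrying cost H = €3 × 15% = €0.4500/unit/yr
Q* = √(2·D·S / H) = √(2·5,150·30 / 0.45) = √686,666.7 ≈ 828.65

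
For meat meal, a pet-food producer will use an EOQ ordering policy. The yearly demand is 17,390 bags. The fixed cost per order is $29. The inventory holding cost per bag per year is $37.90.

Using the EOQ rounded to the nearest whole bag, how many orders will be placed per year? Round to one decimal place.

106.7 orders per year

Q* = √(2·D·S / H) = √(2·17,390·29 / 37.9) = √26,612.7 ≈ 163.13 → Q = 163
Orders per year = D/Q = 17,390 / 163 = 106.687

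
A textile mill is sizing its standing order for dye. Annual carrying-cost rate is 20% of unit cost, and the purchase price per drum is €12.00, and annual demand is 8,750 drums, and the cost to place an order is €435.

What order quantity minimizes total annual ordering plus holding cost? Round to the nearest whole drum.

1,781 drums

Carrying cost H = €12 × 20% = €2.4000/drum/yr
Q* = √(2·D·S / H) = √(2·8,750·435 / 2.4) = √3,171,875.0 ≈ 1,780.98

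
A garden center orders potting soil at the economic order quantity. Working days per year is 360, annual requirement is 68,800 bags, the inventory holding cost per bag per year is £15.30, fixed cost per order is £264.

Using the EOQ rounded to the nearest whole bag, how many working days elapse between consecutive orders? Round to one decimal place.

Optimal lot size Q* = (2 × 68,800 × £264 / £15.3)^½ ≈ 1,540.87 → Q = 1,541 bags
T = Q/D × 360 days = 1,541/68,800 × 360 = 8.063 days

8.1 days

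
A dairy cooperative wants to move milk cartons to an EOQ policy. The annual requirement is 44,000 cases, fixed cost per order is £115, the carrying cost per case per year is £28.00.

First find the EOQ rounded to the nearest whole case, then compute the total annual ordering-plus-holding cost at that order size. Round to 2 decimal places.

£16,833.30

Optimal lot size Q* = (2 × 44,000 × £115 / £28)^½ ≈ 601.19 → Q = 601 cases
Annual ordering cost = (D/Q)·S = (44,000/601) × 115 = £8,419.30
Annual holding cost  = (Q/2)·H = (601/2) × 28 = £8,414.00
Total = £8,419.30 + £8,414.00 = £16,833.30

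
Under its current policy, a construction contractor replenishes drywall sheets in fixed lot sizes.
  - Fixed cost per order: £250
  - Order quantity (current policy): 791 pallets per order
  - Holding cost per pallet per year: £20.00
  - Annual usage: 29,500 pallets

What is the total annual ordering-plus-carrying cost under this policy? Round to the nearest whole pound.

£17,234

Orders/yr = 29,500/791 = 37.295; ordering cost = 37.295 × £250 = £9,323.64
Average inventory = 791/2 = 395.5; holding cost = 395.5 × £20 = £7,910.00
Total = £9,323.64 + £7,910.00 = £17,233.64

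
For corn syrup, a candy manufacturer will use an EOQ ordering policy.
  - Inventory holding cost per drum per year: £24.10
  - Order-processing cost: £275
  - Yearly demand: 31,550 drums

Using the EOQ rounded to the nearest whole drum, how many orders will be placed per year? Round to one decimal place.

37.2 orders per year

EOQ = √(2DS/H) = √(2 × 31,550 × 275 / 24.1)
    = √(720,020.75) ≈ 848.54 → Q = 849
N = D/Q = 31,550/849 ≈ 37.161 orders/yr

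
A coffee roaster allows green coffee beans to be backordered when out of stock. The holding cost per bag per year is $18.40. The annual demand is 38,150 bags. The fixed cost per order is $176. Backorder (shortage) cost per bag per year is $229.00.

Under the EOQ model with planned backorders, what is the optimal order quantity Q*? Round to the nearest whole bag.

Q* = √(2DS/H) · √((H + b)/b)
   = √(2 × 38,150 × 176 / 18.4) · √((18.4 + 229) / 229)
   = 854.299 × 1.0394 ≈ 887.96

888 bags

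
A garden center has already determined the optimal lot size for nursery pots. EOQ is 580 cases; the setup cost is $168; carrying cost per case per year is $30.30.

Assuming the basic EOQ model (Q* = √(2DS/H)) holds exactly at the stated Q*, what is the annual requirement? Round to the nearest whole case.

EOQ relation: Q² = 2DS/H, so rearrange for the unknown.
D = Q²H / (2S) = 580² × 30.3 / (2 × 168) = 30,336.07

30,336 cases per year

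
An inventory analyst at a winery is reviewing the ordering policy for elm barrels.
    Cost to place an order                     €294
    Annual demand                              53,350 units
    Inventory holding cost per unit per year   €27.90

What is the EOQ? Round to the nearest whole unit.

Optimal lot size Q* = (2 × 53,350 × €294 / €27.9)^½ ≈ 1,060.36

1,060 units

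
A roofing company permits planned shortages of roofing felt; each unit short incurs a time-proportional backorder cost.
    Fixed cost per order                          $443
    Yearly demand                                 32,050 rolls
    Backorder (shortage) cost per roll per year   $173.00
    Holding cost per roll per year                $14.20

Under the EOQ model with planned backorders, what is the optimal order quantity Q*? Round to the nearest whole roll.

1,471 rolls

Q* = √(2DS/H) · √((H + b)/b)
   = √(2 × 32,050 × 443 / 14.2) · √((14.2 + 173) / 173)
   = 1,414.121 × 1.0402 ≈ 1,471.01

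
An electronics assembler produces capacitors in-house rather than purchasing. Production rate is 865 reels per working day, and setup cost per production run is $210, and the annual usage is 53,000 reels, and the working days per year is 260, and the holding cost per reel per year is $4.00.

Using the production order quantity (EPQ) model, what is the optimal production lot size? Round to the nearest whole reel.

Daily demand d = 53,000/260 = 203.846; p = 865; 1 − d/p = 0.76434
EPQ = √(2DS / (H(1 − d/p)))
    = √(2 × 53,000 × 210 / (4 × 0.76434)) ≈ 2,698.29

2,698 reels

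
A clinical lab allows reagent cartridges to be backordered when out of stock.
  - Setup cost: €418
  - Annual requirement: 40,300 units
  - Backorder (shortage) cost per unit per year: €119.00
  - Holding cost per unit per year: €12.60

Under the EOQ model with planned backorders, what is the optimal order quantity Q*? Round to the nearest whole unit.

Basic EOQ = √(2·40,300·418/12.6) = 1,635.198
Backorder adjustment √((H+b)/b) = √((12.6+119)/119) = 1.0516
Q* = 1,635.198 × 1.0516 ≈ 1,719.59

1,720 units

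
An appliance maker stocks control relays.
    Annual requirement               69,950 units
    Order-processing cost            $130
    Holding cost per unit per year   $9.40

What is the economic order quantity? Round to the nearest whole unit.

2DS/H = 2·69,950·130/9.4 = 1,934,787.23
EOQ = √1,934,787.23 ≈ 1,390.97

1,391 units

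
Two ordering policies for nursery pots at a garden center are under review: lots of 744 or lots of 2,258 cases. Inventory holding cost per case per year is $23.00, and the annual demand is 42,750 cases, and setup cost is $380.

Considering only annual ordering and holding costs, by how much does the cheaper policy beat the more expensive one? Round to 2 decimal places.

Annual cost at Q: ordering D·S/Q plus holding Q·H/2.
TC(744) = (42,750/744)×380 + (744/2)×23 = $30,390.68
TC(2,258) = (42,750/2,258)×380 + (2,258/2)×23 = $33,161.42
|ΔTC| = |$30,390.68 − $33,161.42| = $2,770.74

$2,770.74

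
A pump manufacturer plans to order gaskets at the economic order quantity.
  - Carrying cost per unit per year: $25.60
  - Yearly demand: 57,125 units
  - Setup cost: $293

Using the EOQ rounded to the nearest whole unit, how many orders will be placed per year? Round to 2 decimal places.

Optimal lot size Q* = (2 × 57,125 × $293 / $25.6)^½ ≈ 1,143.52 → Q = 1,144
N = D/Q = 57,125/1,144 ≈ 49.934 orders/yr

49.93 orders per year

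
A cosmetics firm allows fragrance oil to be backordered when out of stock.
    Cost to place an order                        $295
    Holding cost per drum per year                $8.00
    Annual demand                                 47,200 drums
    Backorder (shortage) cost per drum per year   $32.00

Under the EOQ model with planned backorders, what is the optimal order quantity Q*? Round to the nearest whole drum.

Basic EOQ = √(2·47,200·295/8) = 1,865.744
Backorder adjustment √((H+b)/b) = √((8+32)/32) = 1.1180
Q* = 1,865.744 × 1.1180 ≈ 2,085.97

2,086 drums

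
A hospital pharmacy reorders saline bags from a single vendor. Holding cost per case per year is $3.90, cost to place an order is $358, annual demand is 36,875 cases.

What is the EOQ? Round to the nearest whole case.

2,602 cases

EOQ = √(2DS/H) = √(2 × 36,875 × 358 / 3.9)
    = √(6,769,871.79) ≈ 2,601.90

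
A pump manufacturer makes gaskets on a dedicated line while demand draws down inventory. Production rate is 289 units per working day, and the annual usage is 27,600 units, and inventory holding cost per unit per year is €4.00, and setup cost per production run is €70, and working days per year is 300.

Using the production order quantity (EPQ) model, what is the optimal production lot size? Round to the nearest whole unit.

1,190 units

Daily demand d = 27,600/300 = 92.000; p = 289; 1 − d/p = 0.68166
EPQ = √(2DS / (H(1 − d/p)))
    = √(2 × 27,600 × 70 / (4 × 0.68166)) ≈ 1,190.43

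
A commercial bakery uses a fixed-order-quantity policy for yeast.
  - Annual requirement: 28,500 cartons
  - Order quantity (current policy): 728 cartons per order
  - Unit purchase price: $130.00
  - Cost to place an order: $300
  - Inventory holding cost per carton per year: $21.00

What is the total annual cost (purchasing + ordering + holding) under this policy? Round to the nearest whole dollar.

Orders/yr = 28,500/728 = 39.148; ordering cost = 39.148 × $300 = $11,744.51
Average inventory = 728/2 = 364; holding cost = 364 × $21 = $7,644.00
Purchase cost = D·C = 28,500 × 130 = $3,705,000.00
Total = $11,744.51 + $7,644.00 + $3,705,000.00 = $3,724,388.51

$3,724,389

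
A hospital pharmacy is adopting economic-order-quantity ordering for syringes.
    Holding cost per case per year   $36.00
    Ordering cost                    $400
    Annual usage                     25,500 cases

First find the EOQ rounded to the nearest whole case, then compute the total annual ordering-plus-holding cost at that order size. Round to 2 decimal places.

$27,099.82

Q* = √(2·D·S / H) = √(2·25,500·400 / 36) = √566,666.7 ≈ 752.77 → Q = 753 cases
Annual ordering cost = (D/Q)·S = (25,500/753) × 400 = $13,545.82
Annual holding cost  = (Q/2)·H = (753/2) × 36 = $13,554.00
Total = $13,545.82 + $13,554.00 = $27,099.82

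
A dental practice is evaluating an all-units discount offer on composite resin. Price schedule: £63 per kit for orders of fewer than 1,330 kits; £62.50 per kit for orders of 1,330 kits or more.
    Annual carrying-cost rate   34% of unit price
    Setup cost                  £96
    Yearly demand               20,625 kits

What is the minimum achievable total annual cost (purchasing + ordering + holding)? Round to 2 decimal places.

£1,304,682.47

H₁ = 34%×£63 = £21.4200;  H₂ = 34%×£62.50 = £21.2500
EOQ₁ = √(2×20,625×96/21.4200) = 429.97  (< 1,330, feasible at tier 1)
EOQ₂ = √(2×20,625×96/21.2500) = 431.69  (< 1,330 → use Q = 1,330 at tier-2 price)
TC(tier 1 (EOQ₁), Q≈430.0) = £1,308,584.95
TC(tier 2, Q≈1,330.0) = £1,304,682.47
Minimum at tier 2: £1,304,682.47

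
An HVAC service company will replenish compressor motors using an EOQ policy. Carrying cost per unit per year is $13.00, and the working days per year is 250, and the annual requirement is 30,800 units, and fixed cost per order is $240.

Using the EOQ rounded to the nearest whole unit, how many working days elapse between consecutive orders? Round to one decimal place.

Optimal lot size Q* = (2 × 30,800 × $240 / $13)^½ ≈ 1,066.41 → Q = 1,066 units
Days between orders = 250 / (D/Q) = 250 / 28.893 ≈ 8.653

8.7 days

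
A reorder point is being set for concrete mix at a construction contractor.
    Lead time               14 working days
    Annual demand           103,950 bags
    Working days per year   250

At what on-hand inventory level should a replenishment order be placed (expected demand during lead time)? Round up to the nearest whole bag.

Daily demand d = 103,950 / 250 = 415.800 bags/day
Demand during lead time = 415.800 × 14 = 5,821.20
Reorder point = 5,821.20 → round up

5,822 bags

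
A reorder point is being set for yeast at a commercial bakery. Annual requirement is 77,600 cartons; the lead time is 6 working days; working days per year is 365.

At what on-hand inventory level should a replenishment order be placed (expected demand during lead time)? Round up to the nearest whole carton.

1,276 cartons

Daily demand d = 77,600 / 365 = 212.603 cartons/day
Demand during lead time = 212.603 × 6 = 1,275.62
Reorder point = 1,275.62 → round up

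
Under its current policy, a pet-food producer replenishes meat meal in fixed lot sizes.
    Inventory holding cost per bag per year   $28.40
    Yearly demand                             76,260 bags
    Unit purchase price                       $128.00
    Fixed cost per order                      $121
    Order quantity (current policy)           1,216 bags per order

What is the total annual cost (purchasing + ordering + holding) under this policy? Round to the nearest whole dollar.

$9,786,136

Ordering: D/Q × S = 76,260/1,216 × $121 = $7,588.37
Holding:  Q/2 × H = 1,216/2 × $28.4 = $17,267.20
Purchase cost = D·C = 76,260 × 128 = $9,761,280.00
Total = $7,588.37 + $17,267.20 + $9,761,280.00 = $9,786,135.57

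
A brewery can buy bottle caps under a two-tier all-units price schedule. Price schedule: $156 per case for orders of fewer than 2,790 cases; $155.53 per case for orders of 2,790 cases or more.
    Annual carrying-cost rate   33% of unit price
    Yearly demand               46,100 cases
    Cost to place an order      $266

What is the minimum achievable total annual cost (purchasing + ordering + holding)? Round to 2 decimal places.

$7,227,132.48

H₁ = 33%×$156 = $51.4800;  H₂ = 33%×$155.53 = $51.3249
EOQ₁ = √(2×46,100×266/51.4800) = 690.22  (< 2,790, feasible at tier 1)
EOQ₂ = √(2×46,100×266/51.3249) = 691.26  (< 2,790 → use Q = 2,790 at tier-2 price)
TC(tier 1 (EOQ₁), Q≈690.2) = $7,227,132.48
TC(tier 2, Q≈2,790.0) = $7,245,926.43
Minimum at tier 1 (EOQ₁): $7,227,132.48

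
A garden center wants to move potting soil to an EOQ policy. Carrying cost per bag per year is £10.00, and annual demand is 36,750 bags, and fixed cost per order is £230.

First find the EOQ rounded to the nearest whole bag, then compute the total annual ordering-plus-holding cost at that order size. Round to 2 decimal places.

£13,001.92

EOQ = √(2DS/H) = √(2 × 36,750 × 230 / 10)
    = √(1,690,500.00) ≈ 1,300.19 → Q = 1,300 bags
Orders/yr = 36,750/1,300 = 28.269; ordering cost = 28.269 × £230 = £6,501.92
Average inventory = 1,300/2 = 650; holding cost = 650 × £10 = £6,500.00
Total = £6,501.92 + £6,500.00 = £13,001.92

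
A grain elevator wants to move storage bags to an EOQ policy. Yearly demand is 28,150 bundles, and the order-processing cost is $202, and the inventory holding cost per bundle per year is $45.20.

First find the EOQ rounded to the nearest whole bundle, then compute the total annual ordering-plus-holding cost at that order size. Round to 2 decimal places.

2DS/H = 2·28,150·202/45.2 = 251,606.19
EOQ = √251,606.19 ≈ 501.60 → Q = 502 bundles
Ordering: D/Q × S = 28,150/502 × $202 = $11,327.29
Holding:  Q/2 × H = 502/2 × $45.2 = $11,345.20
Total = $11,327.29 + $11,345.20 = $22,672.49

$22,672.49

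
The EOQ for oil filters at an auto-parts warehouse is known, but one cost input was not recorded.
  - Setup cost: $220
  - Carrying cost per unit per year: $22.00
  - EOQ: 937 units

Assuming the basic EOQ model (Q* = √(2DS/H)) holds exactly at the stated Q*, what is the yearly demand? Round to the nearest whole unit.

43,898 units per year

Since Q* = (2DS/H)^½, squaring gives Q*²·H = 2DS.
D = Q²H / (2S) = 937² × 22 / (2 × 220) = 43,898.45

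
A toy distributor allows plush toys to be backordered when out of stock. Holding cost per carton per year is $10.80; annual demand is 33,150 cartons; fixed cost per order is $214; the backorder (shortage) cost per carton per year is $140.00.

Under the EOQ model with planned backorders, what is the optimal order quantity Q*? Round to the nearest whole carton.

Basic EOQ = √(2·33,150·214/10.8) = 1,146.177
Backorder adjustment √((H+b)/b) = √((10.8+140)/140) = 1.0379
Q* = 1,146.177 × 1.0379 ≈ 1,189.57

1,190 cartons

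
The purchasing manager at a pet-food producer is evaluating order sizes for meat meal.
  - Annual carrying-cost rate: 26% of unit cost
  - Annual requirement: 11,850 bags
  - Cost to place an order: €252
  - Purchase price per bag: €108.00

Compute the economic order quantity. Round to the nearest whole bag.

Carrying cost H = €108 × 26% = €28.0800/bag/yr
EOQ = √(2DS/H) = √(2 × 11,850 × 252 / 28.08)
    = √(212,692.31) ≈ 461.19

461 bags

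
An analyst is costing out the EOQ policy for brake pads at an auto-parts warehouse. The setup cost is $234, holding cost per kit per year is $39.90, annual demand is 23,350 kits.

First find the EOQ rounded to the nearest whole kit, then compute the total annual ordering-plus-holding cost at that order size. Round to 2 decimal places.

$20,881.08

2DS/H = 2·23,350·234/39.9 = 273,879.70
EOQ = √273,879.70 ≈ 523.34 → Q = 523 kits
Orders/yr = 23,350/523 = 44.646; ordering cost = 44.646 × $234 = $10,447.23
Average inventory = 523/2 = 261.5; holding cost = 261.5 × $39.9 = $10,433.85
Total = $10,447.23 + $10,433.85 = $20,881.08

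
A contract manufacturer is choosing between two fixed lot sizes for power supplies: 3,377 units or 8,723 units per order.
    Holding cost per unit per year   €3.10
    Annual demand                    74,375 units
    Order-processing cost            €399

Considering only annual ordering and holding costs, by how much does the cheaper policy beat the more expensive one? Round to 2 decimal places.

Annual cost at Q: ordering D·S/Q plus holding Q·H/2.
TC(3,377) = (74,375/3,377)×399 + (3,377/2)×3.1 = €14,021.92
TC(8,723) = (74,375/8,723)×399 + (8,723/2)×3.1 = €16,922.65
Lots of 3,377 are cheaper by €2,900.73.

€2,900.73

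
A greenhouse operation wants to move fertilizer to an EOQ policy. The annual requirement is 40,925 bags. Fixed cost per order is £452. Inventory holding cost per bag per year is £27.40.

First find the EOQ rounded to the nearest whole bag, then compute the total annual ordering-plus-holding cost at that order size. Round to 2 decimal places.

Q* = √(2·D·S / H) = √(2·40,925·452 / 27.4) = √1,350,226.3 ≈ 1,161.99 → Q = 1,162 bags
Orders/yr = 40,925/1,162 = 35.219; ordering cost = 35.219 × £452 = £15,919.19
Average inventory = 1,162/2 = 581; holding cost = 581 × £27.4 = £15,919.40
Total = £15,919.19 + £15,919.40 = £31,838.59

£31,838.59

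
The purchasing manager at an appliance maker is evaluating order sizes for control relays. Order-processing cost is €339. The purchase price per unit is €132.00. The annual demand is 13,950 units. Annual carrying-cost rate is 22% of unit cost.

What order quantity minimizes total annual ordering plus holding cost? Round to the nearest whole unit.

571 units

Carrying cost H = €132 × 22% = €29.0400/unit/yr
Q* = √(2·D·S / H) = √(2·13,950·339 / 29.04) = √325,692.1 ≈ 570.69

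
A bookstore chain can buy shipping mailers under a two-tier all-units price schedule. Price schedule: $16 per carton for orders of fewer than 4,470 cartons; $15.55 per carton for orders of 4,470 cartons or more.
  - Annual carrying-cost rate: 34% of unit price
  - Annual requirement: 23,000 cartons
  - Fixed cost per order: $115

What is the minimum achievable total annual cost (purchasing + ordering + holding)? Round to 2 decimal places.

$370,058.17

H₁ = 34%×$16 = $5.4400;  H₂ = 34%×$15.55 = $5.2870
EOQ₁ = √(2×23,000×115/5.4400) = 986.12  (< 4,470, feasible at tier 1)
EOQ₂ = √(2×23,000×115/5.2870) = 1,000.28  (< 4,470 → use Q = 4,470 at tier-2 price)
TC(tier 1 (EOQ₁), Q≈986.1) = $373,364.48
TC(tier 2, Q≈4,470.0) = $370,058.17
Minimum at tier 2: $370,058.17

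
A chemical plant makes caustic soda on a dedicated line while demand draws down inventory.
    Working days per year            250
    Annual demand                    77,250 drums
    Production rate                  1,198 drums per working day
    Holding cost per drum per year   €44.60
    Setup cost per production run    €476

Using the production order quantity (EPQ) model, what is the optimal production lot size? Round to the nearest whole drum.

1,491 drums

d = 77,250/250 = 309.0000 drums/day;  effective holding cost H(1 − d/p) = 44.6·(1 − 309.0000/1198) = 33.09633
Q* = √(2DS / H_eff) = √(2·77,250·476 / 33.09633) ≈ 1,490.66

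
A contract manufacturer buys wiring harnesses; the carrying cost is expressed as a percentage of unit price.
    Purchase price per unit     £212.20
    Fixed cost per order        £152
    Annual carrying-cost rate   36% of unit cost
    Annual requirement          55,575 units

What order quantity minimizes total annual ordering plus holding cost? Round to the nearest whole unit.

470 units

Holding cost per unit per year: H = 36% × £212.2 = £76.3920
2DS/H = 2·55,575·152/76.392 = 221,159.28
EOQ = √221,159.28 ≈ 470.28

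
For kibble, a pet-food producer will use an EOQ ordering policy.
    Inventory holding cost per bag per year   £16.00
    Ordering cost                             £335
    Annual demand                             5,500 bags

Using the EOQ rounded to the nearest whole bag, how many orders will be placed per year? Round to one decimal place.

2DS/H = 2·5,500·335/16 = 230,312.50
EOQ = √230,312.50 ≈ 479.91 → Q = 480
Orders per year = D/Q = 5,500 / 480 = 11.458

11.5 orders per year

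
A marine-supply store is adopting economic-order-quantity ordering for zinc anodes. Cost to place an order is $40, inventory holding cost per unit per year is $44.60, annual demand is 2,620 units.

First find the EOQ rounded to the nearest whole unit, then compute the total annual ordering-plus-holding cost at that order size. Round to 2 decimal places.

$3,057.54

EOQ = √(2DS/H) = √(2 × 2,620 × 40 / 44.6)
    = √(4,699.55) ≈ 68.55 → Q = 69 units
Orders/yr = 2,620/69 = 37.971; ordering cost = 37.971 × $40 = $1,518.84
Average inventory = 69/2 = 34.5; holding cost = 34.5 × $44.6 = $1,538.70
Total = $1,518.84 + $1,538.70 = $3,057.54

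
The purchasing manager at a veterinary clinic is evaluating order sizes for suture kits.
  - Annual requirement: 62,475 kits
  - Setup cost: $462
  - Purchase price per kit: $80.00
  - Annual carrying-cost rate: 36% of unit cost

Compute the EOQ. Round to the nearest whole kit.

1,416 kits

H = i·C = 0.36 × $80 = $28.8000 per kit-year
EOQ = √(2DS/H) = √(2 × 62,475 × 462 / 28.8)
    = √(2,004,406.25) ≈ 1,415.77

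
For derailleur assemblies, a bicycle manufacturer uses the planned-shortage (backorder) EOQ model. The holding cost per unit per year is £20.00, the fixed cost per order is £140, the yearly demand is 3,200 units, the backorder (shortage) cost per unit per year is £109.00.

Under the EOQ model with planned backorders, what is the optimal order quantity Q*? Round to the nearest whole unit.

230 units

Q* = √(2DS/H) · √((H + b)/b)
   = √(2 × 3,200 × 140 / 20) · √((20 + 109) / 109)
   = 211.660 × 1.0879 ≈ 230.26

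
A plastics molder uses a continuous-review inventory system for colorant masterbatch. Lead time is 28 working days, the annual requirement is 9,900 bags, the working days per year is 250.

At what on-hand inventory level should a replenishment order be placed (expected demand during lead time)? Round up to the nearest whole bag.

Daily demand d = 9,900 / 250 = 39.600 bags/day
Demand during lead time = 39.600 × 28 = 1,108.80
Reorder point = 1,108.80 → round up

1,109 bags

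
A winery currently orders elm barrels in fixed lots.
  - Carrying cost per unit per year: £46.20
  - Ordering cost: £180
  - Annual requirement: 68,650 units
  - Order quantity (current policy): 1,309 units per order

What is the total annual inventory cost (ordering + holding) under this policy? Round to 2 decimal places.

£39,677.93

Orders/yr = 68,650/1,309 = 52.445; ordering cost = 52.445 × £180 = £9,440.03
Average inventory = 1,309/2 = 654.5; holding cost = 654.5 × £46.2 = £30,237.90
Total = £9,440.03 + £30,237.90 = £39,677.93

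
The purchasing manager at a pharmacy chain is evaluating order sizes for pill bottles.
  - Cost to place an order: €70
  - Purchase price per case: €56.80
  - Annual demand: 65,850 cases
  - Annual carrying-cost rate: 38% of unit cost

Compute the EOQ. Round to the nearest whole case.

654 cases

H = i·C = 0.38 × €56.8 = €21.5840 per case-year
Optimal lot size Q* = (2 × 65,850 × €70 / €21.584)^½ ≈ 653.55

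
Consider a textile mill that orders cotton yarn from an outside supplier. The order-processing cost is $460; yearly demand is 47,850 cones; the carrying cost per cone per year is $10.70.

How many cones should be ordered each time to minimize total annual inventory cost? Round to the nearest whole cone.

Q* = √(2·D·S / H) = √(2·47,850·460 / 10.7) = √4,114,205.6 ≈ 2,028.35

2,028 cones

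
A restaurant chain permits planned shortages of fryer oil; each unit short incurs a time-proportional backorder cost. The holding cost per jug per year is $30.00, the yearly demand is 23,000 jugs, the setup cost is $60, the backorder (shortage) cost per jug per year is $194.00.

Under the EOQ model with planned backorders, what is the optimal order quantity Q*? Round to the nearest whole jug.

326 jugs

Q* = √(2DS/H) · √((H + b)/b)
   = √(2 × 23,000 × 60 / 30) · √((30 + 194) / 194)
   = 303.315 × 1.0745 ≈ 325.92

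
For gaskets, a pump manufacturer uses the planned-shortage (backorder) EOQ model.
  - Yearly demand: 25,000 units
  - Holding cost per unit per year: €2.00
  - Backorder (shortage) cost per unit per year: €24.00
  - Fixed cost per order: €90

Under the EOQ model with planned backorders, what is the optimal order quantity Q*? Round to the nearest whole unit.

Q* = √(2DS/H) · √((H + b)/b)
   = √(2 × 25,000 × 90 / 2) · √((2 + 24) / 24)
   = 1,500.000 × 1.0408 ≈ 1,561.25

1,561 units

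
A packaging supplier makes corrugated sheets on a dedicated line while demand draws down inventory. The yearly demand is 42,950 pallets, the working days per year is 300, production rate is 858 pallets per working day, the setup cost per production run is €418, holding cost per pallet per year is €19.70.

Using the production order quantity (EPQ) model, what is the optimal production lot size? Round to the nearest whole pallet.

1,479 pallets

d = 42,950/300 = 143.1667 pallets/day;  effective holding cost H(1 − d/p) = 19.7·(1 − 143.1667/858) = 16.41284
Q* = √(2DS / H_eff) = √(2·42,950·418 / 16.41284) ≈ 1,479.08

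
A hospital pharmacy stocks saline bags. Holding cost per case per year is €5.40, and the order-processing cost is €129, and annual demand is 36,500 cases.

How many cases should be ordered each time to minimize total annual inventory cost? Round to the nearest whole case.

1,321 cases

EOQ = √(2DS/H) = √(2 × 36,500 × 129 / 5.4)
    = √(1,743,888.89) ≈ 1,320.56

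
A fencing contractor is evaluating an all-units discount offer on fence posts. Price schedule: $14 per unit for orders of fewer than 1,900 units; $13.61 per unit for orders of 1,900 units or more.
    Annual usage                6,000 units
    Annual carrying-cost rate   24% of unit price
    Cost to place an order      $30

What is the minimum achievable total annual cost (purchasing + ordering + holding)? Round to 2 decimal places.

H₁ = 24%×$14 = $3.3600;  H₂ = 24%×$13.61 = $3.2664
EOQ₁ = √(2×6,000×30/3.3600) = 327.33  (< 1,900, feasible at tier 1)
EOQ₂ = √(2×6,000×30/3.2664) = 331.98  (< 1,900 → use Q = 1,900 at tier-2 price)
TC(tier 1 (EOQ₁), Q≈327.3) = $85,099.82
TC(tier 2, Q≈1,900.0) = $84,857.82
Minimum at tier 2: $84,857.82

$84,857.82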